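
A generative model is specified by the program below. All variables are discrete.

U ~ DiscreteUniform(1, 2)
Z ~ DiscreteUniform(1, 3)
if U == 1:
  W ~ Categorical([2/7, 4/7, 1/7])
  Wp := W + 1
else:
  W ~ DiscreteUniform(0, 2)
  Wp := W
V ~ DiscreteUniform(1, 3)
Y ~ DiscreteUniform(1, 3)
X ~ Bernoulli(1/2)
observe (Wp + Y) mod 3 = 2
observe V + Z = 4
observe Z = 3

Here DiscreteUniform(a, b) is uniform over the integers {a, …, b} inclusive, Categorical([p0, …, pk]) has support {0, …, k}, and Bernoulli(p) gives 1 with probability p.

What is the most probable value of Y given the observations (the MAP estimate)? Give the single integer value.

Enumerate traces; 12 have nonzero weight after conditioning:
  (U=1, Z=3, W=0, V=1, Y=1, X=0) weight 1/378
  (U=1, Z=3, W=0, V=1, Y=1, X=1) weight 1/378
  (U=1, Z=3, W=1, V=1, Y=3, X=0) weight 1/189
  (U=1, Z=3, W=1, V=1, Y=3, X=1) weight 1/189
  (U=1, Z=3, W=2, V=1, Y=2, X=0) weight 1/756
  (U=1, Z=3, W=2, V=1, Y=2, X=1) weight 1/756
  (U=2, Z=3, W=0, V=1, Y=2, X=0) weight 1/324
  (U=2, Z=3, W=0, V=1, Y=2, X=1) weight 1/324
  … 4 more
Group by Y:
  weight(Y=1) = 13/1134
  weight(Y=2) = 5/567
  weight(Y=3) = 19/1134
Total weight = 13/1134 + 5/567 + 19/1134 = 1/27
P(Y=1 | obs) = 13/1134 / 1/27 = 13/42
P(Y=2 | obs) = 5/567 / 1/27 = 5/21
P(Y=3 | obs) = 19/1134 / 1/27 = 19/42
argmax = 3

argmax_v P(Y = v | obs) = 3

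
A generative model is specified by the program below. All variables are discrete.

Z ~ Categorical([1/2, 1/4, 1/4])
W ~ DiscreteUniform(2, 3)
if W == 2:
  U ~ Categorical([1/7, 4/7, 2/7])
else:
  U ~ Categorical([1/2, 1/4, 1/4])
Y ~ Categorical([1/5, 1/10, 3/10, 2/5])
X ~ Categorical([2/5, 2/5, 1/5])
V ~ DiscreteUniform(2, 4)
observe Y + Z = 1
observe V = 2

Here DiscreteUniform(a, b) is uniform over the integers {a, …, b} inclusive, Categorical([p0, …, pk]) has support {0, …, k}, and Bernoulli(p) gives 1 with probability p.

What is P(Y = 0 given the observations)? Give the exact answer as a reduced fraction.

Enumerate traces; 36 have nonzero weight after conditioning:
  (Z=0, W=2, U=0, Y=1, X=0, V=2) weight 1/2100
  (Z=0, W=2, U=0, Y=1, X=1, V=2) weight 1/2100
  (Z=0, W=2, U=0, Y=1, X=2, V=2) weight 1/4200
  (Z=0, W=2, U=1, Y=1, X=0, V=2) weight 1/525
  (Z=0, W=2, U=1, Y=1, X=1, V=2) weight 1/525
  (Z=0, W=2, U=1, Y=1, X=2, V=2) weight 1/1050
  (Z=0, W=2, U=2, Y=1, X=0, V=2) weight 1/1050
  (Z=0, W=2, U=2, Y=1, X=1, V=2) weight 1/1050
  (Z=1, W=2, U=0, Y=0, X=0, V=2) weight 1/2100
  … 27 more
Group by Y:
  weight(Y=0) = 1/60
  weight(Y=1) = 1/60
Total weight = 1/60 + 1/60 = 1/30
P(Y=0 | obs) = 1/60 / 1/30 = 1/2
P(Y=1 | obs) = 1/60 / 1/30 = 1/2

P(Y = 0 | obs) = 1/2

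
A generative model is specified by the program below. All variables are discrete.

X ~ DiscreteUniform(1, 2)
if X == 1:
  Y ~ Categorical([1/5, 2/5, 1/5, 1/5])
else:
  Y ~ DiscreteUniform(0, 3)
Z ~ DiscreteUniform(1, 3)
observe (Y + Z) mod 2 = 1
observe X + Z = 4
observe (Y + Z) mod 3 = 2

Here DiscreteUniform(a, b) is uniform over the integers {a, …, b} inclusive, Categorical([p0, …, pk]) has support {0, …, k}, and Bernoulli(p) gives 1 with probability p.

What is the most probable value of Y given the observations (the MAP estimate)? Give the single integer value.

Enumerate traces; 2 have nonzero weight after conditioning:
  (X=1, Y=2, Z=3) weight 1/30
  (X=2, Y=3, Z=2) weight 1/24
Group by Y:
  weight(Y=2) = 1/30
  weight(Y=3) = 1/24
Total weight = 1/30 + 1/24 = 3/40
P(Y=2 | obs) = 1/30 / 3/40 = 4/9
P(Y=3 | obs) = 1/24 / 3/40 = 5/9
argmax = 3

argmax_v P(Y = v | obs) = 3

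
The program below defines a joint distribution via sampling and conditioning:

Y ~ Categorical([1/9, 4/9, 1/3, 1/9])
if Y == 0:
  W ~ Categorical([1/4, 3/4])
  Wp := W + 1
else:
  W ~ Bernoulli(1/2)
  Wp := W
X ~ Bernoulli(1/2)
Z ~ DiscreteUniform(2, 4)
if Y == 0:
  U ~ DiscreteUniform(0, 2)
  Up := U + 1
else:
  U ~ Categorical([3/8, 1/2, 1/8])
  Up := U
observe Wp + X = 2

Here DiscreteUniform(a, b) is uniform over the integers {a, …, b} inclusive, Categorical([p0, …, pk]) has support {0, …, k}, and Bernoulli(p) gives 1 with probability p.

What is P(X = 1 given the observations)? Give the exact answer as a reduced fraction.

Enumerate traces; 45 have nonzero weight after conditioning:
  (Y=0, W=0, X=1, Z=2, U=0) weight 1/648
  (Y=0, W=0, X=1, Z=2, U=1) weight 1/648
  (Y=0, W=0, X=1, Z=2, U=2) weight 1/648
  (Y=0, W=0, X=1, Z=3, U=0) weight 1/648
  (Y=0, W=0, X=1, Z=3, U=1) weight 1/648
  (Y=0, W=0, X=1, Z=3, U=2) weight 1/648
  (Y=0, W=0, X=1, Z=4, U=0) weight 1/648
  (Y=0, W=0, X=1, Z=4, U=1) weight 1/648
  (Y=0, W=1, X=0, Z=2, U=0) weight 1/216
  … 36 more
Group by X:
  weight(X=0) = 1/24
  weight(X=1) = 17/72
Total weight = 1/24 + 17/72 = 5/18
P(X=0 | obs) = 1/24 / 5/18 = 3/20
P(X=1 | obs) = 17/72 / 5/18 = 17/20

P(X = 1 | obs) = 17/20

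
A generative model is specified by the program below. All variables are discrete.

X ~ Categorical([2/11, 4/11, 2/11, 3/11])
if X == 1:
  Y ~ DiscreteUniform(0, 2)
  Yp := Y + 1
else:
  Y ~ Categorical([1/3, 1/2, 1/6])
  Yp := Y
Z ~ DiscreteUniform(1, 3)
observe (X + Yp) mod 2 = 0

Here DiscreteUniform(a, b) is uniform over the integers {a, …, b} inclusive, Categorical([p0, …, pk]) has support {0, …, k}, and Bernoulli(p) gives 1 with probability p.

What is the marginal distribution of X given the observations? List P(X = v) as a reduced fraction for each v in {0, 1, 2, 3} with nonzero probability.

Enumerate traces; 21 have nonzero weight after conditioning:
  (X=0, Y=0, Z=1) weight 2/99
  (X=0, Y=0, Z=2) weight 2/99
  (X=0, Y=0, Z=3) weight 2/99
  (X=0, Y=2, Z=1) weight 1/99
  (X=0, Y=2, Z=2) weight 1/99
  (X=0, Y=2, Z=3) weight 1/99
  (X=1, Y=0, Z=1) weight 4/99
  (X=1, Y=0, Z=2) weight 4/99
  (X=2, Y=0, Z=1) weight 2/99
  (X=3, Y=1, Z=1) weight 1/22
  … 11 more
Group by X:
  weight(X=0) = 1/11
  weight(X=1) = 8/33
  weight(X=2) = 1/11
  weight(X=3) = 3/22
Total weight = 1/11 + 8/33 + 1/11 + 3/22 = 37/66
P(X=0 | obs) = 1/11 / 37/66 = 6/37
P(X=1 | obs) = 8/33 / 37/66 = 16/37
P(X=2 | obs) = 1/11 / 37/66 = 6/37
P(X=3 | obs) = 3/22 / 37/66 = 9/37

P(X=0) = 6/37, P(X=1) = 16/37, P(X=2) = 6/37, P(X=3) = 9/37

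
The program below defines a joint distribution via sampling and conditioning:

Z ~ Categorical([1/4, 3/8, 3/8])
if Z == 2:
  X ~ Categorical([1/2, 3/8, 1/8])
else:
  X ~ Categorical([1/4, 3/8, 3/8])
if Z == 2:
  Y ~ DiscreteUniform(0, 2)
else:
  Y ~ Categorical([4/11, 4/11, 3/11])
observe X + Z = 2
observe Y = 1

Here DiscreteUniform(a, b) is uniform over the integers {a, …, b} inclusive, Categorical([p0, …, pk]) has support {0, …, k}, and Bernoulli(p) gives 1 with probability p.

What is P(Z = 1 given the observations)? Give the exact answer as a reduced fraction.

P(Z = 1 | obs) = 9/26

Enumerate traces; 3 have nonzero weight after conditioning:
  (Z=0, X=2, Y=1) weight 3/88
  (Z=1, X=1, Y=1) weight 9/176
  (Z=2, X=0, Y=1) weight 1/16
Group by Z:
  weight(Z=0) = 3/88
  weight(Z=1) = 9/176
  weight(Z=2) = 1/16
Total weight = 3/88 + 9/176 + 1/16 = 13/88
P(Z=0 | obs) = 3/88 / 13/88 = 3/13
P(Z=1 | obs) = 9/176 / 13/88 = 9/26
P(Z=2 | obs) = 1/16 / 13/88 = 11/26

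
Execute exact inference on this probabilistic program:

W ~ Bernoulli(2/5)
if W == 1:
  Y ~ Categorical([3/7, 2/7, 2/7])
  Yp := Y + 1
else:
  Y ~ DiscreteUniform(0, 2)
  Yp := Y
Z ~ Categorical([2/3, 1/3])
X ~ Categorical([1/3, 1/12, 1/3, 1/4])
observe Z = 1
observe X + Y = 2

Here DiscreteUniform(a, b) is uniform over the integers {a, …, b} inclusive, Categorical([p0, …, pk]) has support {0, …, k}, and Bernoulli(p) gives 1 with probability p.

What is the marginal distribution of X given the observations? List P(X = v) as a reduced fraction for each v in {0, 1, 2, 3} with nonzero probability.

Enumerate traces; 6 have nonzero weight after conditioning:
  (W=0, Y=0, Z=1, X=2) weight 1/45
  (W=0, Y=1, Z=1, X=1) weight 1/180
  (W=0, Y=2, Z=1, X=0) weight 1/45
  (W=1, Y=0, Z=1, X=2) weight 2/105
  (W=1, Y=1, Z=1, X=1) weight 1/315
  (W=1, Y=2, Z=1, X=0) weight 4/315
Group by X:
  weight(X=0) = 11/315
  weight(X=1) = 11/1260
  weight(X=2) = 13/315
Total weight = 11/315 + 11/1260 + 13/315 = 107/1260
P(X=0 | obs) = 11/315 / 107/1260 = 44/107
P(X=1 | obs) = 11/1260 / 107/1260 = 11/107
P(X=2 | obs) = 13/315 / 107/1260 = 52/107

P(X=0) = 44/107, P(X=1) = 11/107, P(X=2) = 52/107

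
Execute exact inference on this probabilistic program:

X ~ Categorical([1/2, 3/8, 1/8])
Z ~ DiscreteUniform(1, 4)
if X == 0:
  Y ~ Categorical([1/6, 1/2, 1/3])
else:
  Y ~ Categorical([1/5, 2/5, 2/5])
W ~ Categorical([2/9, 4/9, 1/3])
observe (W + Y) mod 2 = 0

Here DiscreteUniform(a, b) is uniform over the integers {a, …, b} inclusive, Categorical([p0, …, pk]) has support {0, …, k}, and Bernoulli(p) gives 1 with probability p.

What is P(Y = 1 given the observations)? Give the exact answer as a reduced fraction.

Enumerate traces; 60 have nonzero weight after conditioning:
  (X=0, Z=1, Y=0, W=0) weight 1/216
  (X=0, Z=1, Y=0, W=2) weight 1/144
  (X=0, Z=1, Y=1, W=1) weight 1/36
  (X=0, Z=1, Y=2, W=0) weight 1/108
  (X=0, Z=1, Y=2, W=2) weight 1/72
  (X=0, Z=2, Y=0, W=0) weight 1/216
  (X=0, Z=2, Y=0, W=2) weight 1/144
  (X=0, Z=2, Y=1, W=1) weight 1/36
  … 52 more
Group by Y:
  weight(Y=0) = 11/108
  weight(Y=1) = 1/5
  weight(Y=2) = 11/54
Total weight = 11/108 + 1/5 + 11/54 = 91/180
P(Y=0 | obs) = 11/108 / 91/180 = 55/273
P(Y=1 | obs) = 1/5 / 91/180 = 36/91
P(Y=2 | obs) = 11/54 / 91/180 = 110/273

P(Y = 1 | obs) = 36/91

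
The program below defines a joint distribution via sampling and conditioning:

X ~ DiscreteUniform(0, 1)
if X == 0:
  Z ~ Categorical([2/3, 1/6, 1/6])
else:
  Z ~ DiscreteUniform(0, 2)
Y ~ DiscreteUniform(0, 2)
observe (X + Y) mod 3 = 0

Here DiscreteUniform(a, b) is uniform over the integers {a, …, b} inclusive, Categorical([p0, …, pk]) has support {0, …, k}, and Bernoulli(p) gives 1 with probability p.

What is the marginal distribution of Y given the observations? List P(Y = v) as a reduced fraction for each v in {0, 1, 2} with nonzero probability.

Enumerate traces; 6 have nonzero weight after conditioning:
  (X=0, Z=0, Y=0) weight 1/9
  (X=0, Z=1, Y=0) weight 1/36
  (X=0, Z=2, Y=0) weight 1/36
  (X=1, Z=0, Y=2) weight 1/18
  (X=1, Z=1, Y=2) weight 1/18
  (X=1, Z=2, Y=2) weight 1/18
Group by Y:
  weight(Y=0) = 1/6
  weight(Y=2) = 1/6
Total weight = 1/6 + 1/6 = 1/3
P(Y=0 | obs) = 1/6 / 1/3 = 1/2
P(Y=2 | obs) = 1/6 / 1/3 = 1/2

P(Y=0) = 1/2, P(Y=2) = 1/2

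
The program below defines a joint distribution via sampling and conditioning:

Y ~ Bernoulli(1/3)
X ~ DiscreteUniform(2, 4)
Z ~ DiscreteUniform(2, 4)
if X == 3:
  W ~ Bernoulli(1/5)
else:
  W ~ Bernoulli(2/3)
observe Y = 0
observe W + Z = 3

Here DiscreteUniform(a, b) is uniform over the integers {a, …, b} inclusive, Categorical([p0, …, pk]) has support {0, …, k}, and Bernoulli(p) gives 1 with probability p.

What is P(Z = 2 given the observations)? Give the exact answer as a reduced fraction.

P(Z = 2 | obs) = 23/45

Enumerate traces; 6 have nonzero weight after conditioning:
  (Y=0, X=2, Z=2, W=1) weight 4/81
  (Y=0, X=2, Z=3, W=0) weight 2/81
  (Y=0, X=3, Z=2, W=1) weight 2/135
  (Y=0, X=3, Z=3, W=0) weight 8/135
  (Y=0, X=4, Z=2, W=1) weight 4/81
  (Y=0, X=4, Z=3, W=0) weight 2/81
Group by Z:
  weight(Z=2) = 46/405
  weight(Z=3) = 44/405
Total weight = 46/405 + 44/405 = 2/9
P(Z=2 | obs) = 46/405 / 2/9 = 23/45
P(Z=3 | obs) = 44/405 / 2/9 = 22/45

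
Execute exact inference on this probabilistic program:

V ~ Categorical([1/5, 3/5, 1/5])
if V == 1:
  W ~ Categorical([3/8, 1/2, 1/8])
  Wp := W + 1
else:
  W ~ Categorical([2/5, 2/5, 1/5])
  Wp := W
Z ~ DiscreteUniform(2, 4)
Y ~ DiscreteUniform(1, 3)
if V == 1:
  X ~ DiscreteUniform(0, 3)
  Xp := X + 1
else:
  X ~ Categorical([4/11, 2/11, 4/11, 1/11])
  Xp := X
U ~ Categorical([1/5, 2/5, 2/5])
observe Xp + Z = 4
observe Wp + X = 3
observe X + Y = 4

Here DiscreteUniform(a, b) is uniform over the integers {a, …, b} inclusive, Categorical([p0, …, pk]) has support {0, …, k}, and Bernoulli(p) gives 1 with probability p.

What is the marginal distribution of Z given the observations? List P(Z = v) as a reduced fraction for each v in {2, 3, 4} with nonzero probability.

P(Z=2) = 293/325, P(Z=3) = 32/325

Enumerate traces; 15 have nonzero weight after conditioning:
  (V=0, W=1, Z=2, Y=2, X=2, U=0) weight 8/12375
  (V=0, W=1, Z=2, Y=2, X=2, U=1) weight 16/12375
  (V=0, W=1, Z=2, Y=2, X=2, U=2) weight 16/12375
  (V=0, W=2, Z=3, Y=3, X=1, U=0) weight 2/12375
  (V=0, W=2, Z=3, Y=3, X=1, U=1) weight 4/12375
  (V=0, W=2, Z=3, Y=3, X=1, U=2) weight 4/12375
  (V=1, W=1, Z=2, Y=3, X=1, U=0) weight 1/600
  (V=1, W=1, Z=2, Y=3, X=1, U=1) weight 1/300
  … 7 more
Group by Z:
  weight(Z=2) = 293/19800
  weight(Z=3) = 4/2475
Total weight = 293/19800 + 4/2475 = 13/792
P(Z=2 | obs) = 293/19800 / 13/792 = 293/325
P(Z=3 | obs) = 4/2475 / 13/792 = 32/325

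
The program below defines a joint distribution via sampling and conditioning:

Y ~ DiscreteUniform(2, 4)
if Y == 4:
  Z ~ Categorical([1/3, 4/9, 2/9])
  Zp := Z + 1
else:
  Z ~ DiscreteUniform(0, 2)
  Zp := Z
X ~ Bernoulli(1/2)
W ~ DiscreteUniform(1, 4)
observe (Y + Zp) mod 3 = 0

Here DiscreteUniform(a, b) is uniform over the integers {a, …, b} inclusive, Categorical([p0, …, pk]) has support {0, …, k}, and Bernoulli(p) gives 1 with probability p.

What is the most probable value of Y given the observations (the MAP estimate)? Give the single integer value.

Enumerate traces; 24 have nonzero weight after conditioning:
  (Y=2, Z=1, X=0, W=1) weight 1/72
  (Y=2, Z=1, X=0, W=2) weight 1/72
  (Y=2, Z=1, X=0, W=3) weight 1/72
  (Y=2, Z=1, X=0, W=4) weight 1/72
  (Y=2, Z=1, X=1, W=1) weight 1/72
  (Y=2, Z=1, X=1, W=2) weight 1/72
  (Y=2, Z=1, X=1, W=3) weight 1/72
  (Y=2, Z=1, X=1, W=4) weight 1/72
  (Y=3, Z=0, X=0, W=1) weight 1/72
  (Y=4, Z=1, X=0, W=1) weight 1/54
  … 14 more
Group by Y:
  weight(Y=2) = 1/9
  weight(Y=3) = 1/9
  weight(Y=4) = 4/27
Total weight = 1/9 + 1/9 + 4/27 = 10/27
P(Y=2 | obs) = 1/9 / 10/27 = 3/10
P(Y=3 | obs) = 1/9 / 10/27 = 3/10
P(Y=4 | obs) = 4/27 / 10/27 = 2/5
argmax = 4

argmax_v P(Y = v | obs) = 4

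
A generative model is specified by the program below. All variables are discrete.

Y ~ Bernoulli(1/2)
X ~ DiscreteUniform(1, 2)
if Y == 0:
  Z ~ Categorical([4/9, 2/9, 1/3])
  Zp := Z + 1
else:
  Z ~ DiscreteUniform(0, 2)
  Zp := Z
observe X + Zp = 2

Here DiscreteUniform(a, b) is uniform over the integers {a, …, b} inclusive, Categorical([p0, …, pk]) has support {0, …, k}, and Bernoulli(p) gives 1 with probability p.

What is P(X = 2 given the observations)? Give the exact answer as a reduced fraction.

Enumerate traces; 3 have nonzero weight after conditioning:
  (Y=0, X=1, Z=0) weight 1/9
  (Y=1, X=1, Z=1) weight 1/12
  (Y=1, X=2, Z=0) weight 1/12
Group by X:
  weight(X=1) = 7/36
  weight(X=2) = 1/12
Total weight = 7/36 + 1/12 = 5/18
P(X=1 | obs) = 7/36 / 5/18 = 7/10
P(X=2 | obs) = 1/12 / 5/18 = 3/10

P(X = 2 | obs) = 3/10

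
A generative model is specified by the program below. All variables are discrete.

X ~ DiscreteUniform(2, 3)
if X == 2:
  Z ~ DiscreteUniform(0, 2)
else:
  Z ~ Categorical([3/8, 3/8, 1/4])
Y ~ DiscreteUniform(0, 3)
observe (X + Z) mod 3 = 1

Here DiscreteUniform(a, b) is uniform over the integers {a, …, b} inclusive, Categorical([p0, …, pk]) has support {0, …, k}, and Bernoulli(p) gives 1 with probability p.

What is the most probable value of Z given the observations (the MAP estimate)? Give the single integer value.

argmax_v P(Z = v | obs) = 1

Enumerate traces; 8 have nonzero weight after conditioning:
  (X=2, Z=2, Y=0) weight 1/24
  (X=2, Z=2, Y=1) weight 1/24
  (X=2, Z=2, Y=2) weight 1/24
  (X=2, Z=2, Y=3) weight 1/24
  (X=3, Z=1, Y=0) weight 3/64
  (X=3, Z=1, Y=1) weight 3/64
  (X=3, Z=1, Y=2) weight 3/64
  (X=3, Z=1, Y=3) weight 3/64
Group by Z:
  weight(Z=1) = 3/16
  weight(Z=2) = 1/6
Total weight = 3/16 + 1/6 = 17/48
P(Z=1 | obs) = 3/16 / 17/48 = 9/17
P(Z=2 | obs) = 1/6 / 17/48 = 8/17
argmax = 1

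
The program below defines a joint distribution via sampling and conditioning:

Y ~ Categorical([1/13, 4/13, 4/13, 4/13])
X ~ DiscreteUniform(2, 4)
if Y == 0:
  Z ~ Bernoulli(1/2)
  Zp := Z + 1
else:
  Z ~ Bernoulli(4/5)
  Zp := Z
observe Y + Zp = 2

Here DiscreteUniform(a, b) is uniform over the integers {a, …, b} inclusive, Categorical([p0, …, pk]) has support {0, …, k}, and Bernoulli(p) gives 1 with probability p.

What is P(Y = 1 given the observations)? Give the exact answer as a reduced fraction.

Enumerate traces; 9 have nonzero weight after conditioning:
  (Y=0, X=2, Z=1) weight 1/78
  (Y=0, X=3, Z=1) weight 1/78
  (Y=0, X=4, Z=1) weight 1/78
  (Y=1, X=2, Z=1) weight 16/195
  (Y=1, X=3, Z=1) weight 16/195
  (Y=1, X=4, Z=1) weight 16/195
  (Y=2, X=2, Z=0) weight 4/195
  (Y=2, X=3, Z=0) weight 4/195
  … 1 more
Group by Y:
  weight(Y=0) = 1/26
  weight(Y=1) = 16/65
  weight(Y=2) = 4/65
Total weight = 1/26 + 16/65 + 4/65 = 9/26
P(Y=0 | obs) = 1/26 / 9/26 = 1/9
P(Y=1 | obs) = 16/65 / 9/26 = 32/45
P(Y=2 | obs) = 4/65 / 9/26 = 8/45

P(Y = 1 | obs) = 32/45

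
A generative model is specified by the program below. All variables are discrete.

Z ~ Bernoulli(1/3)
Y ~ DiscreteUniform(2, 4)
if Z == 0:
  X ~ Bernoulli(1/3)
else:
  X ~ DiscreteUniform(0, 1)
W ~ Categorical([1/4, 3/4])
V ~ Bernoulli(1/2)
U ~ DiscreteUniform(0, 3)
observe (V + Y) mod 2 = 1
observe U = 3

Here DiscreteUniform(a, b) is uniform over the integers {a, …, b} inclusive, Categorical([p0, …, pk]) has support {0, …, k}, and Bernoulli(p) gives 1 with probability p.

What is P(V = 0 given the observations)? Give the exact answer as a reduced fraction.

Enumerate traces; 24 have nonzero weight after conditioning:
  (Z=0, Y=2, X=0, W=0, V=1, U=3) weight 1/216
  (Z=0, Y=2, X=0, W=1, V=1, U=3) weight 1/72
  (Z=0, Y=2, X=1, W=0, V=1, U=3) weight 1/432
  (Z=0, Y=2, X=1, W=1, V=1, U=3) weight 1/144
  (Z=0, Y=3, X=0, W=0, V=0, U=3) weight 1/216
  (Z=0, Y=3, X=0, W=1, V=0, U=3) weight 1/72
  (Z=0, Y=3, X=1, W=0, V=0, U=3) weight 1/432
  (Z=0, Y=3, X=1, W=1, V=0, U=3) weight 1/144
  … 16 more
Group by V:
  weight(V=0) = 1/24
  weight(V=1) = 1/12
Total weight = 1/24 + 1/12 = 1/8
P(V=0 | obs) = 1/24 / 1/8 = 1/3
P(V=1 | obs) = 1/12 / 1/8 = 2/3

P(V = 0 | obs) = 1/3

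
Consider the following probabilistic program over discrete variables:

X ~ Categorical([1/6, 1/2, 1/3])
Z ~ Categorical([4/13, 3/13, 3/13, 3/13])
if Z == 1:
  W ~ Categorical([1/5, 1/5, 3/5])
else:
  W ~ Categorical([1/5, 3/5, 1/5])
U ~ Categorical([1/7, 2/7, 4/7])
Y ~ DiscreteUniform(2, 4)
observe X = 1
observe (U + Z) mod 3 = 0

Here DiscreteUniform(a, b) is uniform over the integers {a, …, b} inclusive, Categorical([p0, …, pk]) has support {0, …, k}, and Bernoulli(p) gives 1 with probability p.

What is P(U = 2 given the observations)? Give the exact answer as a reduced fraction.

P(U = 2 | obs) = 12/25

Enumerate traces; 36 have nonzero weight after conditioning:
  (X=1, Z=0, W=0, U=0, Y=2) weight 2/1365
  (X=1, Z=0, W=0, U=0, Y=3) weight 2/1365
  (X=1, Z=0, W=0, U=0, Y=4) weight 2/1365
  (X=1, Z=0, W=1, U=0, Y=2) weight 2/455
  (X=1, Z=0, W=1, U=0, Y=3) weight 2/455
  (X=1, Z=0, W=1, U=0, Y=4) weight 2/455
  (X=1, Z=0, W=2, U=0, Y=2) weight 2/1365
  (X=1, Z=0, W=2, U=0, Y=3) weight 2/1365
  (X=1, Z=1, W=0, U=2, Y=2) weight 2/455
  (X=1, Z=2, W=0, U=1, Y=2) weight 1/455
  … 26 more
Group by U:
  weight(U=0) = 1/26
  weight(U=1) = 3/91
  weight(U=2) = 6/91
Total weight = 1/26 + 3/91 + 6/91 = 25/182
P(U=0 | obs) = 1/26 / 25/182 = 7/25
P(U=1 | obs) = 3/91 / 25/182 = 6/25
P(U=2 | obs) = 6/91 / 25/182 = 12/25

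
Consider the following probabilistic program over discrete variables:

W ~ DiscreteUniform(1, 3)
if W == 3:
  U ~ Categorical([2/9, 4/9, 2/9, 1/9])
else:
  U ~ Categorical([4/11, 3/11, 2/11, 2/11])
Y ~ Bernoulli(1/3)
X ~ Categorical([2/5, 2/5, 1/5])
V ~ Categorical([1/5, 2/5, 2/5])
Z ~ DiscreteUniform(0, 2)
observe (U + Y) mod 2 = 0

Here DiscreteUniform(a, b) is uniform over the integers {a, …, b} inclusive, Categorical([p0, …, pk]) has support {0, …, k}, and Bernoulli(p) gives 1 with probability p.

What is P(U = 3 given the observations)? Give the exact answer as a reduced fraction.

Enumerate traces; 324 have nonzero weight after conditioning:
  (W=1, U=0, Y=0, X=0, V=0, Z=0) weight 16/7425
  (W=1, U=0, Y=0, X=0, V=0, Z=1) weight 16/7425
  (W=1, U=0, Y=0, X=0, V=0, Z=2) weight 16/7425
  (W=1, U=0, Y=0, X=0, V=1, Z=0) weight 32/7425
  (W=1, U=0, Y=0, X=0, V=1, Z=1) weight 32/7425
  (W=1, U=0, Y=0, X=0, V=1, Z=2) weight 32/7425
  (W=1, U=0, Y=0, X=0, V=2, Z=0) weight 32/7425
  (W=1, U=0, Y=0, X=0, V=2, Z=1) weight 32/7425
  (W=1, U=1, Y=1, X=0, V=0, Z=0) weight 2/2475
  (W=1, U=2, Y=0, X=0, V=0, Z=0) weight 8/7425
  … 314 more
Group by U:
  weight(U=0) = 188/891
  weight(U=1) = 98/891
  weight(U=2) = 116/891
  weight(U=3) = 47/891
Total weight = 188/891 + 98/891 + 116/891 + 47/891 = 449/891
P(U=0 | obs) = 188/891 / 449/891 = 188/449
P(U=1 | obs) = 98/891 / 449/891 = 98/449
P(U=2 | obs) = 116/891 / 449/891 = 116/449
P(U=3 | obs) = 47/891 / 449/891 = 47/449

P(U = 3 | obs) = 47/449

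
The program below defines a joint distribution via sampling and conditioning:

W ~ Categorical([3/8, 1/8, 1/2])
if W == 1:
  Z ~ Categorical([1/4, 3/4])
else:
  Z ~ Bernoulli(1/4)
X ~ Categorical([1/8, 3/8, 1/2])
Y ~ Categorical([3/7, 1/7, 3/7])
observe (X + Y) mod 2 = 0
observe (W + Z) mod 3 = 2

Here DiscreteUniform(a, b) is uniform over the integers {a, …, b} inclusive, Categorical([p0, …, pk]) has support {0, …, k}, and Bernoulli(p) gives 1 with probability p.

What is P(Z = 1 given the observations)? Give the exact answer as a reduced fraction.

Enumerate traces; 10 have nonzero weight after conditioning:
  (W=1, Z=1, X=0, Y=0) weight 9/1792
  (W=1, Z=1, X=0, Y=2) weight 9/1792
  (W=1, Z=1, X=1, Y=1) weight 9/1792
  (W=1, Z=1, X=2, Y=0) weight 9/448
  (W=1, Z=1, X=2, Y=2) weight 9/448
  (W=2, Z=0, X=0, Y=0) weight 9/448
  (W=2, Z=0, X=0, Y=2) weight 9/448
  (W=2, Z=0, X=1, Y=1) weight 9/448
  … 2 more
Group by Z:
  weight(Z=0) = 99/448
  weight(Z=1) = 99/1792
Total weight = 99/448 + 99/1792 = 495/1792
P(Z=0 | obs) = 99/448 / 495/1792 = 4/5
P(Z=1 | obs) = 99/1792 / 495/1792 = 1/5

P(Z = 1 | obs) = 1/5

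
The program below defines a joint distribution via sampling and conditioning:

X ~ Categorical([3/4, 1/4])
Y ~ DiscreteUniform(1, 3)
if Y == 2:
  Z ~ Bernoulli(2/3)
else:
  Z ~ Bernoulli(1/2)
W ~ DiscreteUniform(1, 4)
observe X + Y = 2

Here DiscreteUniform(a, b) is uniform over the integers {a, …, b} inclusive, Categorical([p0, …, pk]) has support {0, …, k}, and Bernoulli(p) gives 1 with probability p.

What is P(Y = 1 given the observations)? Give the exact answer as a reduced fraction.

Enumerate traces; 16 have nonzero weight after conditioning:
  (X=0, Y=2, Z=0, W=1) weight 1/48
  (X=0, Y=2, Z=0, W=2) weight 1/48
  (X=0, Y=2, Z=0, W=3) weight 1/48
  (X=0, Y=2, Z=0, W=4) weight 1/48
  (X=0, Y=2, Z=1, W=1) weight 1/24
  (X=0, Y=2, Z=1, W=2) weight 1/24
  (X=0, Y=2, Z=1, W=3) weight 1/24
  (X=0, Y=2, Z=1, W=4) weight 1/24
  (X=1, Y=1, Z=0, W=1) weight 1/96
  … 7 more
Group by Y:
  weight(Y=1) = 1/12
  weight(Y=2) = 1/4
Total weight = 1/12 + 1/4 = 1/3
P(Y=1 | obs) = 1/12 / 1/3 = 1/4
P(Y=2 | obs) = 1/4 / 1/3 = 3/4

P(Y = 1 | obs) = 1/4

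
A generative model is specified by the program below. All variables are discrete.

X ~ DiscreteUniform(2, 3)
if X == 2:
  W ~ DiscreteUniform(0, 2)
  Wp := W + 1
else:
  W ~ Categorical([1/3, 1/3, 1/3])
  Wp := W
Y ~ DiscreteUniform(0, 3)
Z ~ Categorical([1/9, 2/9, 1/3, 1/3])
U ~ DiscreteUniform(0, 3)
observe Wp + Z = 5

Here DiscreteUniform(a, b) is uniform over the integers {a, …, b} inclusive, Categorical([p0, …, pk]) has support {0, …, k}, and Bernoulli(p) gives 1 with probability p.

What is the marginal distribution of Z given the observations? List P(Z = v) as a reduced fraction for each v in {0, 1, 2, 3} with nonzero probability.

Enumerate traces; 48 have nonzero weight after conditioning:
  (X=2, W=1, Y=0, Z=3, U=0) weight 1/288
  (X=2, W=1, Y=0, Z=3, U=1) weight 1/288
  (X=2, W=1, Y=0, Z=3, U=2) weight 1/288
  (X=2, W=1, Y=0, Z=3, U=3) weight 1/288
  (X=2, W=1, Y=1, Z=3, U=0) weight 1/288
  (X=2, W=1, Y=1, Z=3, U=1) weight 1/288
  (X=2, W=1, Y=1, Z=3, U=2) weight 1/288
  (X=2, W=1, Y=1, Z=3, U=3) weight 1/288
  (X=2, W=2, Y=0, Z=2, U=0) weight 1/288
  … 39 more
Group by Z:
  weight(Z=2) = 1/18
  weight(Z=3) = 1/9
Total weight = 1/18 + 1/9 = 1/6
P(Z=2 | obs) = 1/18 / 1/6 = 1/3
P(Z=3 | obs) = 1/9 / 1/6 = 2/3

P(Z=2) = 1/3, P(Z=3) = 2/3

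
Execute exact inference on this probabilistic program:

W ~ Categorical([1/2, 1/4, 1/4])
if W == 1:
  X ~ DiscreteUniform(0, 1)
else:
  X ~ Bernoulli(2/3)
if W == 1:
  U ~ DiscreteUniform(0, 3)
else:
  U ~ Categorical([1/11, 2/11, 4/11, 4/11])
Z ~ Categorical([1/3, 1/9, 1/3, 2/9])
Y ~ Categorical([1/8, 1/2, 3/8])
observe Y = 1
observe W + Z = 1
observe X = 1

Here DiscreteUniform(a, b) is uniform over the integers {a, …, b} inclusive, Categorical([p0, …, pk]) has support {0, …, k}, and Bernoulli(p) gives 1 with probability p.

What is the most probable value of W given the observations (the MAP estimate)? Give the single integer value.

Enumerate traces; 8 have nonzero weight after conditioning:
  (W=0, X=1, U=0, Z=1, Y=1) weight 1/594
  (W=0, X=1, U=1, Z=1, Y=1) weight 1/297
  (W=0, X=1, U=2, Z=1, Y=1) weight 2/297
  (W=0, X=1, U=3, Z=1, Y=1) weight 2/297
  (W=1, X=1, U=0, Z=0, Y=1) weight 1/192
  (W=1, X=1, U=1, Z=0, Y=1) weight 1/192
  (W=1, X=1, U=2, Z=0, Y=1) weight 1/192
  (W=1, X=1, U=3, Z=0, Y=1) weight 1/192
Group by W:
  weight(W=0) = 1/54
  weight(W=1) = 1/48
Total weight = 1/54 + 1/48 = 17/432
P(W=0 | obs) = 1/54 / 17/432 = 8/17
P(W=1 | obs) = 1/48 / 17/432 = 9/17
argmax = 1

argmax_v P(W = v | obs) = 1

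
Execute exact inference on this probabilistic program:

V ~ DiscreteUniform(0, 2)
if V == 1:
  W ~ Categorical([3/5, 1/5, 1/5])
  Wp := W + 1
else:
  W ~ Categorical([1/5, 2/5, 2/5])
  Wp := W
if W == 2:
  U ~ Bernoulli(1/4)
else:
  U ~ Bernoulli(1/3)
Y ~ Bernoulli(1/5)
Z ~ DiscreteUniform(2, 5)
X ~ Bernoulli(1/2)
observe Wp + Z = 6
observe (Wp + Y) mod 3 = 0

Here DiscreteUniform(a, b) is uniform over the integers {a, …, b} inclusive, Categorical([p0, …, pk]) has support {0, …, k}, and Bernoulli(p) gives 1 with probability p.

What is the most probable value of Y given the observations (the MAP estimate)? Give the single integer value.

argmax_v P(Y = v | obs) = 1

Enumerate traces; 16 have nonzero weight after conditioning:
  (V=0, W=2, U=0, Y=1, Z=4, X=0) weight 1/400
  (V=0, W=2, U=0, Y=1, Z=4, X=1) weight 1/400
  (V=0, W=2, U=1, Y=1, Z=4, X=0) weight 1/1200
  (V=0, W=2, U=1, Y=1, Z=4, X=1) weight 1/1200
  (V=1, W=1, U=0, Y=1, Z=4, X=0) weight 1/900
  (V=1, W=1, U=0, Y=1, Z=4, X=1) weight 1/900
  (V=1, W=1, U=1, Y=1, Z=4, X=0) weight 1/1800
  (V=1, W=1, U=1, Y=1, Z=4, X=1) weight 1/1800
  (V=1, W=2, U=0, Y=0, Z=3, X=0) weight 1/200
  … 7 more
Group by Y:
  weight(Y=0) = 1/75
  weight(Y=1) = 1/60
Total weight = 1/75 + 1/60 = 3/100
P(Y=0 | obs) = 1/75 / 3/100 = 4/9
P(Y=1 | obs) = 1/60 / 3/100 = 5/9
argmax = 1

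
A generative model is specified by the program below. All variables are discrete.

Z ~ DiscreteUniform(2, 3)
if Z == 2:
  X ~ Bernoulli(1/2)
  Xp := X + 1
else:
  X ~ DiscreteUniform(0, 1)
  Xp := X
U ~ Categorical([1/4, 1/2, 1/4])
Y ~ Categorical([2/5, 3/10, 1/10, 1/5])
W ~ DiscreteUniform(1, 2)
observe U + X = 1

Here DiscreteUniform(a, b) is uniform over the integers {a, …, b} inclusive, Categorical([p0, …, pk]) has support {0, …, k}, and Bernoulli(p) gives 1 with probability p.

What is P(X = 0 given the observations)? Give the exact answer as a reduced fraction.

P(X = 0 | obs) = 2/3

Enumerate traces; 32 have nonzero weight after conditioning:
  (Z=2, X=0, U=1, Y=0, W=1) weight 1/40
  (Z=2, X=0, U=1, Y=0, W=2) weight 1/40
  (Z=2, X=0, U=1, Y=1, W=1) weight 3/160
  (Z=2, X=0, U=1, Y=1, W=2) weight 3/160
  (Z=2, X=0, U=1, Y=2, W=1) weight 1/160
  (Z=2, X=0, U=1, Y=2, W=2) weight 1/160
  (Z=2, X=0, U=1, Y=3, W=1) weight 1/80
  (Z=2, X=0, U=1, Y=3, W=2) weight 1/80
  (Z=2, X=1, U=0, Y=0, W=1) weight 1/80
  … 23 more
Group by X:
  weight(X=0) = 1/4
  weight(X=1) = 1/8
Total weight = 1/4 + 1/8 = 3/8
P(X=0 | obs) = 1/4 / 3/8 = 2/3
P(X=1 | obs) = 1/8 / 3/8 = 1/3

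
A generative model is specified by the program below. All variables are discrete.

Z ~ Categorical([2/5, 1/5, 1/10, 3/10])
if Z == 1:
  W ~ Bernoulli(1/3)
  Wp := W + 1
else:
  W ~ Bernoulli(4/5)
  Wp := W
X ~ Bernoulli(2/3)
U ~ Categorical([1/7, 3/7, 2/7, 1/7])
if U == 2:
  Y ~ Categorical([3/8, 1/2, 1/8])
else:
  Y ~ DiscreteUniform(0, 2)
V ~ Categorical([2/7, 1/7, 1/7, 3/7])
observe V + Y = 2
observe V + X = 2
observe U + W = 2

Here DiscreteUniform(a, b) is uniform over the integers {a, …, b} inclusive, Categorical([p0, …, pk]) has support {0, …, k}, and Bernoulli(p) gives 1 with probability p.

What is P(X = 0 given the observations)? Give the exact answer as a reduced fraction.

Enumerate traces; 16 have nonzero weight after conditioning:
  (Z=0, W=0, X=0, U=2, Y=0, V=2) weight 1/2450
  (Z=0, W=0, X=1, U=2, Y=1, V=1) weight 4/3675
  (Z=0, W=1, X=0, U=1, Y=0, V=2) weight 8/3675
  (Z=0, W=1, X=1, U=1, Y=1, V=1) weight 16/3675
  (Z=1, W=0, X=0, U=2, Y=0, V=2) weight 1/1470
  (Z=1, W=0, X=1, U=2, Y=1, V=1) weight 4/2205
  (Z=1, W=1, X=0, U=1, Y=0, V=2) weight 1/2205
  (Z=1, W=1, X=1, U=1, Y=1, V=1) weight 2/2205
  … 8 more
Group by X:
  weight(X=0) = 139/22050
  weight(X=1) = 2/147
Total weight = 139/22050 + 2/147 = 439/22050
P(X=0 | obs) = 139/22050 / 439/22050 = 139/439
P(X=1 | obs) = 2/147 / 439/22050 = 300/439

P(X = 0 | obs) = 139/439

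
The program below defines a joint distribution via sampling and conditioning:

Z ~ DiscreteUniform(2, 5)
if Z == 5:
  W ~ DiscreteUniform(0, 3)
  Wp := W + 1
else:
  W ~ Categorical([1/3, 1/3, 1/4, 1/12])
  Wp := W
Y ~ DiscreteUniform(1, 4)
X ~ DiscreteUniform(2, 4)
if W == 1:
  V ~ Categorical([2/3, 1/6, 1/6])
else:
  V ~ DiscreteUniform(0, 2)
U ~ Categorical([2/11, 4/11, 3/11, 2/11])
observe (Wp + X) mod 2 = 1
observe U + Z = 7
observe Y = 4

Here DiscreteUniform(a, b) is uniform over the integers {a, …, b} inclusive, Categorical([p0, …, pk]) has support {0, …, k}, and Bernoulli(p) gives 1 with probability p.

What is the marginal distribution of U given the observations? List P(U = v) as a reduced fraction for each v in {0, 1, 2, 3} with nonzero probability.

Enumerate traces; 36 have nonzero weight after conditioning:
  (Z=4, W=0, Y=4, X=3, V=0, U=3) weight 1/2376
  (Z=4, W=0, Y=4, X=3, V=1, U=3) weight 1/2376
  (Z=4, W=0, Y=4, X=3, V=2, U=3) weight 1/2376
  (Z=4, W=1, Y=4, X=2, V=0, U=3) weight 1/1188
  (Z=4, W=1, Y=4, X=2, V=1, U=3) weight 1/4752
  (Z=4, W=1, Y=4, X=2, V=2, U=3) weight 1/4752
  (Z=4, W=1, Y=4, X=4, V=0, U=3) weight 1/1188
  (Z=4, W=1, Y=4, X=4, V=1, U=3) weight 1/4752
  (Z=5, W=0, Y=4, X=2, V=0, U=2) weight 1/2112
  … 27 more
Group by U:
  weight(U=2) = 3/352
  weight(U=3) = 17/3168
Total weight = 3/352 + 17/3168 = 1/72
P(U=2 | obs) = 3/352 / 1/72 = 27/44
P(U=3 | obs) = 17/3168 / 1/72 = 17/44

P(U=2) = 27/44, P(U=3) = 17/44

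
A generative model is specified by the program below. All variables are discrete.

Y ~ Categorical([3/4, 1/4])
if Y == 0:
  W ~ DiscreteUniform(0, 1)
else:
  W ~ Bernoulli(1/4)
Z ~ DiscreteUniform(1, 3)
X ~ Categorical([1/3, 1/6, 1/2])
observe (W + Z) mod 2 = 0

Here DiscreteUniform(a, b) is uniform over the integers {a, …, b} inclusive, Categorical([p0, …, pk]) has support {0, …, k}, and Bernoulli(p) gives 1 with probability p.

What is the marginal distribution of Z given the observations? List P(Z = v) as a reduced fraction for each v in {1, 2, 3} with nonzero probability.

Enumerate traces; 18 have nonzero weight after conditioning:
  (Y=0, W=0, Z=2, X=0) weight 1/24
  (Y=0, W=0, Z=2, X=1) weight 1/48
  (Y=0, W=0, Z=2, X=2) weight 1/16
  (Y=0, W=1, Z=1, X=0) weight 1/24
  (Y=0, W=1, Z=1, X=1) weight 1/48
  (Y=0, W=1, Z=1, X=2) weight 1/16
  (Y=0, W=1, Z=3, X=0) weight 1/24
  (Y=0, W=1, Z=3, X=1) weight 1/48
  … 10 more
Group by Z:
  weight(Z=1) = 7/48
  weight(Z=2) = 3/16
  weight(Z=3) = 7/48
Total weight = 7/48 + 3/16 + 7/48 = 23/48
P(Z=1 | obs) = 7/48 / 23/48 = 7/23
P(Z=2 | obs) = 3/16 / 23/48 = 9/23
P(Z=3 | obs) = 7/48 / 23/48 = 7/23

P(Z=1) = 7/23, P(Z=2) = 9/23, P(Z=3) = 7/23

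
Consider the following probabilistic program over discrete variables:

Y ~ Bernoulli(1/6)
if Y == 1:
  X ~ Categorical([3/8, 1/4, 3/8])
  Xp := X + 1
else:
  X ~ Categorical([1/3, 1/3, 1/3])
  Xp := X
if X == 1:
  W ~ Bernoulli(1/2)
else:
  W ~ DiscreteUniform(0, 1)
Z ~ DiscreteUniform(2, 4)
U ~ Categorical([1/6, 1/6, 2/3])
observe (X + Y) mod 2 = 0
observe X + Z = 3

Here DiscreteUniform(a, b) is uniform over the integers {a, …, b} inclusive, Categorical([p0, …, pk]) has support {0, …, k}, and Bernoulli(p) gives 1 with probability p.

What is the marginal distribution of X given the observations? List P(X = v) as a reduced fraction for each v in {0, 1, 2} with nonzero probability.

P(X=0) = 20/23, P(X=1) = 3/23

Enumerate traces; 12 have nonzero weight after conditioning:
  (Y=0, X=0, W=0, Z=3, U=0) weight 5/648
  (Y=0, X=0, W=0, Z=3, U=1) weight 5/648
  (Y=0, X=0, W=0, Z=3, U=2) weight 5/162
  (Y=0, X=0, W=1, Z=3, U=0) weight 5/648
  (Y=0, X=0, W=1, Z=3, U=1) weight 5/648
  (Y=0, X=0, W=1, Z=3, U=2) weight 5/162
  (Y=1, X=1, W=0, Z=2, U=0) weight 1/864
  (Y=1, X=1, W=0, Z=2, U=1) weight 1/864
  … 4 more
Group by X:
  weight(X=0) = 5/54
  weight(X=1) = 1/72
Total weight = 5/54 + 1/72 = 23/216
P(X=0 | obs) = 5/54 / 23/216 = 20/23
P(X=1 | obs) = 1/72 / 23/216 = 3/23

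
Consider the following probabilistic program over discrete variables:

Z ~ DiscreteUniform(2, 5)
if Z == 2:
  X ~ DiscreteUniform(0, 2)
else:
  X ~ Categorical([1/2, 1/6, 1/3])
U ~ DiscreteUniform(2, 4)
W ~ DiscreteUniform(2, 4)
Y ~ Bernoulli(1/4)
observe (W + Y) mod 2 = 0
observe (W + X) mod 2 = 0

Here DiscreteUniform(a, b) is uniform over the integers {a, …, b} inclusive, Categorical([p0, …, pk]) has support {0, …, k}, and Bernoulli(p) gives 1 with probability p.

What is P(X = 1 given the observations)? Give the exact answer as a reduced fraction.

P(X = 1 | obs) = 5/119

Enumerate traces; 60 have nonzero weight after conditioning:
  (Z=2, X=0, U=2, W=2, Y=0) weight 1/144
  (Z=2, X=0, U=2, W=4, Y=0) weight 1/144
  (Z=2, X=0, U=3, W=2, Y=0) weight 1/144
  (Z=2, X=0, U=3, W=4, Y=0) weight 1/144
  (Z=2, X=0, U=4, W=2, Y=0) weight 1/144
  (Z=2, X=0, U=4, W=4, Y=0) weight 1/144
  (Z=2, X=1, U=2, W=3, Y=1) weight 1/432
  (Z=2, X=1, U=3, W=3, Y=1) weight 1/432
  (Z=2, X=2, U=2, W=2, Y=0) weight 1/144
  … 51 more
Group by X:
  weight(X=0) = 11/48
  weight(X=1) = 5/288
  weight(X=2) = 1/6
Total weight = 11/48 + 5/288 + 1/6 = 119/288
P(X=0 | obs) = 11/48 / 119/288 = 66/119
P(X=1 | obs) = 5/288 / 119/288 = 5/119
P(X=2 | obs) = 1/6 / 119/288 = 48/119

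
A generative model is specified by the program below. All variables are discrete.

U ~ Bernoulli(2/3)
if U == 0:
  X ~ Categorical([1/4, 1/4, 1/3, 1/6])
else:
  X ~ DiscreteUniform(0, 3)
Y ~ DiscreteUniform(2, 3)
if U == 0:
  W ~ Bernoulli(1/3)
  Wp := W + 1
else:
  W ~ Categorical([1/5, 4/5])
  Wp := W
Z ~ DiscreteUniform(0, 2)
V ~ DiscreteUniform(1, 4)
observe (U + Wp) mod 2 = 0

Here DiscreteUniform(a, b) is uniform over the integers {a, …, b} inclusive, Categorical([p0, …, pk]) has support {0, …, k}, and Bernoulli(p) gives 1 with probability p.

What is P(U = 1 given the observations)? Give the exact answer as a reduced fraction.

P(U = 1 | obs) = 24/29

Enumerate traces; 192 have nonzero weight after conditioning:
  (U=0, X=0, Y=2, W=1, Z=0, V=1) weight 1/864
  (U=0, X=0, Y=2, W=1, Z=0, V=2) weight 1/864
  (U=0, X=0, Y=2, W=1, Z=0, V=3) weight 1/864
  (U=0, X=0, Y=2, W=1, Z=0, V=4) weight 1/864
  (U=0, X=0, Y=2, W=1, Z=1, V=1) weight 1/864
  (U=0, X=0, Y=2, W=1, Z=1, V=2) weight 1/864
  (U=0, X=0, Y=2, W=1, Z=1, V=3) weight 1/864
  (U=0, X=0, Y=2, W=1, Z=1, V=4) weight 1/864
  (U=1, X=0, Y=2, W=1, Z=0, V=1) weight 1/180
  … 183 more
Group by U:
  weight(U=0) = 1/9
  weight(U=1) = 8/15
Total weight = 1/9 + 8/15 = 29/45
P(U=0 | obs) = 1/9 / 29/45 = 5/29
P(U=1 | obs) = 8/15 / 29/45 = 24/29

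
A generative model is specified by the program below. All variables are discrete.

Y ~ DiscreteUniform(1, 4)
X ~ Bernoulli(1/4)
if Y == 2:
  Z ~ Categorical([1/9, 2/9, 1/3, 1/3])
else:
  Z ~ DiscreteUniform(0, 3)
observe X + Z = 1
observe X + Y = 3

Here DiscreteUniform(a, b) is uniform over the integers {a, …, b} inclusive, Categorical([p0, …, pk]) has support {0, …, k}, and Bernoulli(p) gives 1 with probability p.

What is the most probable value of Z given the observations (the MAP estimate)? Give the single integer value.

argmax_v P(Z = v | obs) = 1

Enumerate traces; 2 have nonzero weight after conditioning:
  (Y=2, X=1, Z=0) weight 1/144
  (Y=3, X=0, Z=1) weight 3/64
Group by Z:
  weight(Z=0) = 1/144
  weight(Z=1) = 3/64
Total weight = 1/144 + 3/64 = 31/576
P(Z=0 | obs) = 1/144 / 31/576 = 4/31
P(Z=1 | obs) = 3/64 / 31/576 = 27/31
argmax = 1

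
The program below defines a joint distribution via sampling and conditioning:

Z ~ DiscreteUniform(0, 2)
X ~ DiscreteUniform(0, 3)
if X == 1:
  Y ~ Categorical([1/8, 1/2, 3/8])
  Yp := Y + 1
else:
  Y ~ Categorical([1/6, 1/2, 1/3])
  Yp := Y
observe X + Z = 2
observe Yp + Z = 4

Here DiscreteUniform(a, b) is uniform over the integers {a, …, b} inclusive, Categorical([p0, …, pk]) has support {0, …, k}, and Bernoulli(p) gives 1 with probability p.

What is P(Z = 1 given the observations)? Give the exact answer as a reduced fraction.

Enumerate traces; 2 have nonzero weight after conditioning:
  (Z=1, X=1, Y=2) weight 1/32
  (Z=2, X=0, Y=2) weight 1/36
Group by Z:
  weight(Z=1) = 1/32
  weight(Z=2) = 1/36
Total weight = 1/32 + 1/36 = 17/288
P(Z=1 | obs) = 1/32 / 17/288 = 9/17
P(Z=2 | obs) = 1/36 / 17/288 = 8/17

P(Z = 1 | obs) = 9/17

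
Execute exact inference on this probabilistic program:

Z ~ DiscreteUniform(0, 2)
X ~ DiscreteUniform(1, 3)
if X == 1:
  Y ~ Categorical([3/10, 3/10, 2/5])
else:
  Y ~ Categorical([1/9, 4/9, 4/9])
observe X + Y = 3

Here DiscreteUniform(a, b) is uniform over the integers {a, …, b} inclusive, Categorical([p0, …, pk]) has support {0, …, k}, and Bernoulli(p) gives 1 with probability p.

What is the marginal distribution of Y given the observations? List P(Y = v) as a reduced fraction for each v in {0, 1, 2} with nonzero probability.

P(Y=0) = 5/43, P(Y=1) = 20/43, P(Y=2) = 18/43

Enumerate traces; 9 have nonzero weight after conditioning:
  (Z=0, X=1, Y=2) weight 2/45
  (Z=0, X=2, Y=1) weight 4/81
  (Z=0, X=3, Y=0) weight 1/81
  (Z=1, X=1, Y=2) weight 2/45
  (Z=1, X=2, Y=1) weight 4/81
  (Z=1, X=3, Y=0) weight 1/81
  (Z=2, X=1, Y=2) weight 2/45
  (Z=2, X=2, Y=1) weight 4/81
  … 1 more
Group by Y:
  weight(Y=0) = 1/27
  weight(Y=1) = 4/27
  weight(Y=2) = 2/15
Total weight = 1/27 + 4/27 + 2/15 = 43/135
P(Y=0 | obs) = 1/27 / 43/135 = 5/43
P(Y=1 | obs) = 4/27 / 43/135 = 20/43
P(Y=2 | obs) = 2/15 / 43/135 = 18/43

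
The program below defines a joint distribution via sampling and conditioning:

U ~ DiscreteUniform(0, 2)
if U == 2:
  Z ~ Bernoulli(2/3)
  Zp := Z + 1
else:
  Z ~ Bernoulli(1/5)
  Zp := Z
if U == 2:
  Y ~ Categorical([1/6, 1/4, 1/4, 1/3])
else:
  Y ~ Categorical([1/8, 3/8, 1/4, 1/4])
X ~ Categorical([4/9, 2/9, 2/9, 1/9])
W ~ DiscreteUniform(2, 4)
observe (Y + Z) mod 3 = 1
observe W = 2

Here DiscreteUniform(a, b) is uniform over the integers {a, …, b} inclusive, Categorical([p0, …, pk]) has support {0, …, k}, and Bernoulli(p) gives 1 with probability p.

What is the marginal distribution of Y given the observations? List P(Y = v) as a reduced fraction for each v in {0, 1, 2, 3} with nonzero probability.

Enumerate traces; 36 have nonzero weight after conditioning:
  (U=0, Z=0, Y=1, X=0, W=2) weight 2/135
  (U=0, Z=0, Y=1, X=1, W=2) weight 1/135
  (U=0, Z=0, Y=1, X=2, W=2) weight 1/135
  (U=0, Z=0, Y=1, X=3, W=2) weight 1/270
  (U=0, Z=1, Y=0, X=0, W=2) weight 1/810
  (U=0, Z=1, Y=0, X=1, W=2) weight 1/1620
  (U=0, Z=1, Y=0, X=2, W=2) weight 1/1620
  (U=0, Z=1, Y=0, X=3, W=2) weight 1/3240
  (U=0, Z=1, Y=3, X=0, W=2) weight 1/405
  … 27 more
Group by Y:
  weight(Y=0) = 29/1620
  weight(Y=1) = 41/540
  weight(Y=3) = 29/810
Total weight = 29/1620 + 41/540 + 29/810 = 7/54
P(Y=0 | obs) = 29/1620 / 7/54 = 29/210
P(Y=1 | obs) = 41/540 / 7/54 = 41/70
P(Y=3 | obs) = 29/810 / 7/54 = 29/105

P(Y=0) = 29/210, P(Y=1) = 41/70, P(Y=3) = 29/105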